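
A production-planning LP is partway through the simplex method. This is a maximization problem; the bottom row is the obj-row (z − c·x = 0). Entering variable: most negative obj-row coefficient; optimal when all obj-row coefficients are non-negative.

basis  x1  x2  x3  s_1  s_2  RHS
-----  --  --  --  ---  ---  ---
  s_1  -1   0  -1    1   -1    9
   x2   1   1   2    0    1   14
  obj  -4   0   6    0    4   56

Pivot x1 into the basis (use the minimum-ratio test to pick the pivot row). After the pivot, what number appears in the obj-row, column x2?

4

Ratio test on column x1 — row 1: entry -1 ≤ 0; row 2: 14/1 = 14. Minimum is 14 at row 2 (x2 leaves); pivot element 1.
Divide row 2 by 1; eliminate column x1 from the other rows.
obj-row update in column x2: 0 − (-4)·1 = 4.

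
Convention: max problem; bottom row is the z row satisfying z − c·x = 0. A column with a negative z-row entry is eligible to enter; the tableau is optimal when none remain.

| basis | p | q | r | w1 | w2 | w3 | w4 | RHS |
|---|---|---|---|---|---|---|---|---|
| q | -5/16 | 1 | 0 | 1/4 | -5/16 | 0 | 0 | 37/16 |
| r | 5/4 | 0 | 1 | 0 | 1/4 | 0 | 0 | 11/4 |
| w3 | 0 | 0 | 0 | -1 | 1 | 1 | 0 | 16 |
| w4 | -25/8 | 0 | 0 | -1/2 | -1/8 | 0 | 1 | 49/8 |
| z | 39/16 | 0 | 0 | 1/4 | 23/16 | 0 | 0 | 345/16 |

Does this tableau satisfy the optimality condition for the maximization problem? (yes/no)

yes

Every z-row coefficient is ≥ 0, so the tableau is optimal.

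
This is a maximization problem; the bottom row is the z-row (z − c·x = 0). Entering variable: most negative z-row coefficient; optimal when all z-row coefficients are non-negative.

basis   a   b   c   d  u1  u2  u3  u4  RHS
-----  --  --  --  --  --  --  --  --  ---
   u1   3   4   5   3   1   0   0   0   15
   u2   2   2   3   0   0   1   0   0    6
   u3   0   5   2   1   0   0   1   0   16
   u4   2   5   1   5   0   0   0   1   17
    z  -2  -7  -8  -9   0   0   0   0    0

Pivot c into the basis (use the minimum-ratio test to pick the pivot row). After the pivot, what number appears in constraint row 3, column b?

Ratio test on column c — row 1: 15/5 = 3; row 2: 6/3 = 2; row 3: 16/2 = 8; row 4: 17/1 = 17. Minimum is 2 at row 2 (u2 leaves); pivot element 3.
Divide row 2 by 3; eliminate column c from the other rows.
Row 3 update in column b: 5 − 2·(2/3) = 11/3.

11/3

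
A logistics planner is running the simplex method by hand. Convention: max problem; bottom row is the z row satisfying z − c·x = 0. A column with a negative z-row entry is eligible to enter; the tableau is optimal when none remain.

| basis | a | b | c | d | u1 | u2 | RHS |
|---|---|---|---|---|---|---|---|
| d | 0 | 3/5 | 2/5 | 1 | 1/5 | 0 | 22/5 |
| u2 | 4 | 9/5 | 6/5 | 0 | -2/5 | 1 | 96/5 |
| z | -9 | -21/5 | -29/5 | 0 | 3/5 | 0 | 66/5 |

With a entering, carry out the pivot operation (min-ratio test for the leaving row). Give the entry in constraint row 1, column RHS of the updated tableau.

Ratio test on column a — row 1: entry 0 ≤ 0; row 2: (96/5)/4 = 24/5. Minimum is 24/5 at row 2 (u2 leaves); pivot element 4.
Divide row 2 by 4; eliminate column a from the other rows.
Row 1 update in column RHS: 22/5 − 0·(24/5) = 22/5.

22/5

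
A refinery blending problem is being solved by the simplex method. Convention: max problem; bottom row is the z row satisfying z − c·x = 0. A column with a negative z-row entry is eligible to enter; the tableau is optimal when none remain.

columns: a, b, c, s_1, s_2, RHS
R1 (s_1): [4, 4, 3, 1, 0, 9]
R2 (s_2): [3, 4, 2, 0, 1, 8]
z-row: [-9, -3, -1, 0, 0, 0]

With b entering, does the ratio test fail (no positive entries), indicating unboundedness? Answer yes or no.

no

Column b has positive entries in row(s) 1, 2, so the ratio test bounds it — not unbounded.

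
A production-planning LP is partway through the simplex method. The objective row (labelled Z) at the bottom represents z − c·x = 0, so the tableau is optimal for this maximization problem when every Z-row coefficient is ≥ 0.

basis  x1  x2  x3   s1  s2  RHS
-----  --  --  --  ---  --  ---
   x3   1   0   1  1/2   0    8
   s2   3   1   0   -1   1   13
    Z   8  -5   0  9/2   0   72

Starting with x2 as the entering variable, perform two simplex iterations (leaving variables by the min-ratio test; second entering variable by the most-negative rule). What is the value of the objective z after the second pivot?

145

Ratio test on column x2 — row 1: entry 0 ≤ 0; row 2: 13/1 = 13. Minimum is 13 at row 2 (s2 leaves); pivot element 1.
Pivot on row 2; the Z-row RHS becomes 72 − (-5)·13 = 137.
Next entering variable (most negative Z-row entry -1/2): s1.
Ratio test on column s1 — row 1: 8/(1/2) = 16; row 2: entry -1 ≤ 0. Minimum is 16 at row 1 (x3 leaves); pivot element 1/2.
After the second pivot the Z-row RHS is 137 − (-1/2)·16 = 145.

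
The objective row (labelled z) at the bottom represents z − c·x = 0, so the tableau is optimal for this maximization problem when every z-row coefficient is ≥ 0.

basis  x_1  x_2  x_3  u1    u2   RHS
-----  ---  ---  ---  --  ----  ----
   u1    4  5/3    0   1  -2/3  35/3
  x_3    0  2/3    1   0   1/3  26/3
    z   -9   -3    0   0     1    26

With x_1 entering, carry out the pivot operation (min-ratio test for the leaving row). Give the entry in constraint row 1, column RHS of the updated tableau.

Ratio test on column x_1 — row 1: (35/3)/4 = 35/12; row 2: entry 0 ≤ 0. Minimum is 35/12 at row 1 (u1 leaves); pivot element 4.
Divide row 1 by 4; eliminate column x_1 from the other rows.
In the new row 1, the RHS entry is the old entry divided by the pivot: (35/3)/4 = 35/12.

35/12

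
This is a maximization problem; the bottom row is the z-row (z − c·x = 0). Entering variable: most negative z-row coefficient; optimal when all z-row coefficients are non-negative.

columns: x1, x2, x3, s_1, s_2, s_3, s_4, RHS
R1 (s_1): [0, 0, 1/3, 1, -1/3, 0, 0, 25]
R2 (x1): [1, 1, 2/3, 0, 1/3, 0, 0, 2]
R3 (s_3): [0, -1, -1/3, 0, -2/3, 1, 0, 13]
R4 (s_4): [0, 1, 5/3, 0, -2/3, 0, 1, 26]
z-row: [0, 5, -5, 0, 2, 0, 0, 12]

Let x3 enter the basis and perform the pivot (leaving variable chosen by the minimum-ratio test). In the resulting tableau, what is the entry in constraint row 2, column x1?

Ratio test on column x3 — row 1: 25/(1/3) = 75; row 2: 2/(2/3) = 3; row 3: entry -1/3 ≤ 0; row 4: 26/(5/3) = 78/5. Minimum is 3 at row 2 (x1 leaves); pivot element 2/3.
Divide row 2 by 2/3; eliminate column x3 from the other rows.
In the new row 2, the x1 entry is the old entry divided by the pivot: 1/(2/3) = 3/2.

3/2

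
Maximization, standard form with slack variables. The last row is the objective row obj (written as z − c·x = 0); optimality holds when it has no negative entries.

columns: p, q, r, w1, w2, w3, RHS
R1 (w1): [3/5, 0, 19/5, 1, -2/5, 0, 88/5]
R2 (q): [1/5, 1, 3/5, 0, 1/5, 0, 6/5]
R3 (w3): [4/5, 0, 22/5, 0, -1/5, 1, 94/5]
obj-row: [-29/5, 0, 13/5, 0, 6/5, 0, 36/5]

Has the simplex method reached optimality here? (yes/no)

no

The obj-row has a negative entry -29/5 in column p, so it is not optimal.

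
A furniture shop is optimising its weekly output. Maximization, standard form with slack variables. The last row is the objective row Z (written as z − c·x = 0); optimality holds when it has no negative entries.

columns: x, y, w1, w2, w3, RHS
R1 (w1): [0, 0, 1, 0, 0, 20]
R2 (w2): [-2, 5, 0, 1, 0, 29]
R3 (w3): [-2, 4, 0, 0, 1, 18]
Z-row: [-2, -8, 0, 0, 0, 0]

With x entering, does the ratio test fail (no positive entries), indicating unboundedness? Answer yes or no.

yes

Every constraint-row entry in column x is ≤ 0, so increasing x is unbounded.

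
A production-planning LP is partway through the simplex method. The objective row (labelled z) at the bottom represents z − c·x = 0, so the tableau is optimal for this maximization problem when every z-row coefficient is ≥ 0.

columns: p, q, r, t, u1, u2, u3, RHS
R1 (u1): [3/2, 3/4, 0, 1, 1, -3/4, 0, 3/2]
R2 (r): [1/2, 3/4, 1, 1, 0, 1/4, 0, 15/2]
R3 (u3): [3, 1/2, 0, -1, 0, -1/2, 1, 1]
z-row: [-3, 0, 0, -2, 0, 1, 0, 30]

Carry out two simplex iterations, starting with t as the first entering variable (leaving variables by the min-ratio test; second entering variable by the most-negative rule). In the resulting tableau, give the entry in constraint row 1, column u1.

1/4

Ratio test on column t — row 1: (3/2)/1 = 3/2; row 2: (15/2)/1 = 15/2; row 3: entry -1 ≤ 0. Minimum is 3/2 at row 1 (u1 leaves); pivot element 1.
Divide row 1 by 1; eliminate column t from the other rows.
Second iteration: most negative z-row entry is -1/2 in column u2, so u2 enters.
Ratio test on column u2 — row 1: entry -3/4 ≤ 0; row 2: 6/1 = 6; row 3: entry -5/4 ≤ 0. Minimum is 6 at row 2 (r leaves); pivot element 1.
Divide row 2 by 1; eliminate column u2 from the other rows.
After both pivots, the entry at constraint row 1, column u1 is 1/4.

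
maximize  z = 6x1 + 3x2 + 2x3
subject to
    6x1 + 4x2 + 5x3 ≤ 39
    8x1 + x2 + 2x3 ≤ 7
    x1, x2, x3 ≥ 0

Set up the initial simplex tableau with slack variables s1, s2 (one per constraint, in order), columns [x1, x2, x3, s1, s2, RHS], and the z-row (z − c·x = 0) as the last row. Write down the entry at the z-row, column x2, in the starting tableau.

-3

The z-row carries the negated objective coefficients: the x2 entry is -3.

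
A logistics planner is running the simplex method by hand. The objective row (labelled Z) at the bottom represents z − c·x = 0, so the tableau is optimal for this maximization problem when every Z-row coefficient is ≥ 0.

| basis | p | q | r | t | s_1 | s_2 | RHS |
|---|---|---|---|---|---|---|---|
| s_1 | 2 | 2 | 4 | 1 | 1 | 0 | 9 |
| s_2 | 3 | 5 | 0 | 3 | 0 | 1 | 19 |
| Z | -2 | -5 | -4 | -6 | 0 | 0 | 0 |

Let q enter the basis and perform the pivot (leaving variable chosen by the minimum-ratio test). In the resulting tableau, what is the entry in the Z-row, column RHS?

19

Ratio test on column q — row 1: 9/2 = 9/2; row 2: 19/5 = 19/5. Minimum is 19/5 at row 2 (s_2 leaves); pivot element 5.
Divide row 2 by 5; eliminate column q from the other rows.
Z-row update in column RHS: 0 − (-5)·(19/5) = 19.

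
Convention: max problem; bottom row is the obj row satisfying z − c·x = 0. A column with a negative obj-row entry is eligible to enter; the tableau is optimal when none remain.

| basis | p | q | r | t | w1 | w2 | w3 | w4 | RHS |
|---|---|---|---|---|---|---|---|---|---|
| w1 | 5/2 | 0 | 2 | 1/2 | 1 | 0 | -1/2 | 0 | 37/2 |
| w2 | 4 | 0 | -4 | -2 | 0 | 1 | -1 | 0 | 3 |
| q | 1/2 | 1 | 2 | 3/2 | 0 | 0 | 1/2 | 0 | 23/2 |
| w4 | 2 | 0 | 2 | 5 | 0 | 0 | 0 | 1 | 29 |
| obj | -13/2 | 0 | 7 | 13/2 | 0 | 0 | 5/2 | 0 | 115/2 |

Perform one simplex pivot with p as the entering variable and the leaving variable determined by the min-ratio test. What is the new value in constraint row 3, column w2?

Ratio test on column p — row 1: (37/2)/(5/2) = 37/5; row 2: 3/4 = 3/4; row 3: (23/2)/(1/2) = 23; row 4: 29/2 = 29/2. Minimum is 3/4 at row 2 (w2 leaves); pivot element 4.
Divide row 2 by 4; eliminate column p from the other rows.
Row 3 update in column w2: 0 − (1/2)·(1/4) = -1/8.

-1/8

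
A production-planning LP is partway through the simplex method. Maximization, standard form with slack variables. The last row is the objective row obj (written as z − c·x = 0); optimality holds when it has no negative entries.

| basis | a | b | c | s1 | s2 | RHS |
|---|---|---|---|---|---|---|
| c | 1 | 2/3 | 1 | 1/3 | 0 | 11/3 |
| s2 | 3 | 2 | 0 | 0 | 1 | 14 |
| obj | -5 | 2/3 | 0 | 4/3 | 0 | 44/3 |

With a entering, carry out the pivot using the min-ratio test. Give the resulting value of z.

Ratio test on column a — row 1: (11/3)/1 = 11/3; row 2: 14/3 = 14/3. Minimum is 11/3 at row 1 (c leaves); pivot element 1.
Pivot on row 1; the obj-row RHS becomes 44/3 − (-5)·(11/3) = 33.

33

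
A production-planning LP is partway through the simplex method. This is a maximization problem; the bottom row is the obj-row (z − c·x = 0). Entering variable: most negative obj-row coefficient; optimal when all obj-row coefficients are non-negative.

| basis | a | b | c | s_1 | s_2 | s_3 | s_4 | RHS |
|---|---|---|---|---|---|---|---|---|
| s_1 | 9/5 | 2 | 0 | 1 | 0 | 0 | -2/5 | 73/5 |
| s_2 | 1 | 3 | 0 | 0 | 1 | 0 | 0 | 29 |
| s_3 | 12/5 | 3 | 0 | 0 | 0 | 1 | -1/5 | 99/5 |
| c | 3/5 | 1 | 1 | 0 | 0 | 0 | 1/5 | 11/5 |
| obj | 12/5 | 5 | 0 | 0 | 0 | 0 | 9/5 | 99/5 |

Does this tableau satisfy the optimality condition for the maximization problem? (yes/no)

Every obj-row coefficient is ≥ 0, so the tableau is optimal.

yes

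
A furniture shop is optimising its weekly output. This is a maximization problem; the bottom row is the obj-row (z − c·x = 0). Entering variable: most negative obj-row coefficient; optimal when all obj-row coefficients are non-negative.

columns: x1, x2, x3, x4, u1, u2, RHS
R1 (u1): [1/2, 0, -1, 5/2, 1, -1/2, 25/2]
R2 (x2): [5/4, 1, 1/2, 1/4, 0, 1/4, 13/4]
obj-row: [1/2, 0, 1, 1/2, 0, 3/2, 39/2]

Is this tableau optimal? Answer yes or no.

Every obj-row coefficient is ≥ 0, so the tableau is optimal.

yes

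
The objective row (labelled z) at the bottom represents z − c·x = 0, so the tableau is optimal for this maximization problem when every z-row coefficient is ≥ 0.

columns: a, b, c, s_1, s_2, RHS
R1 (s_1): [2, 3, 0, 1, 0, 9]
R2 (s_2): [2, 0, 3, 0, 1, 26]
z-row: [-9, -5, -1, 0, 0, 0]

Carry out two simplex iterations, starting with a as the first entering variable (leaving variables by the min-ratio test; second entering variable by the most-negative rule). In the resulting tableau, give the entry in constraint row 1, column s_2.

0

Ratio test on column a — row 1: 9/2 = 9/2; row 2: 26/2 = 13. Minimum is 9/2 at row 1 (s_1 leaves); pivot element 2.
Divide row 1 by 2; eliminate column a from the other rows.
Second iteration: most negative z-row entry is -1 in column c, so c enters.
Ratio test on column c — row 1: entry 0 ≤ 0; row 2: 17/3 = 17/3. Minimum is 17/3 at row 2 (s_2 leaves); pivot element 3.
Divide row 2 by 3; eliminate column c from the other rows.
After both pivots, the entry at constraint row 1, column s_2 is 0.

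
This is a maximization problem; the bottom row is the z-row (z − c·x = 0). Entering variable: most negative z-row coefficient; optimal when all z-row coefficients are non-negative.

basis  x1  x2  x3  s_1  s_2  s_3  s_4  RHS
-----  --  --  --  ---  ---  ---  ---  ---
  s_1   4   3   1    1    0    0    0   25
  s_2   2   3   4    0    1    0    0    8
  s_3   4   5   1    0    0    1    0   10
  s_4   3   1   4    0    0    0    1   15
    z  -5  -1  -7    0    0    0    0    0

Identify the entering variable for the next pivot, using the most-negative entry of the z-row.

Negative z-row entries: x1: -5, x2: -1, x3: -7.
The most negative is -7 in column x3, so x3 enters.

x3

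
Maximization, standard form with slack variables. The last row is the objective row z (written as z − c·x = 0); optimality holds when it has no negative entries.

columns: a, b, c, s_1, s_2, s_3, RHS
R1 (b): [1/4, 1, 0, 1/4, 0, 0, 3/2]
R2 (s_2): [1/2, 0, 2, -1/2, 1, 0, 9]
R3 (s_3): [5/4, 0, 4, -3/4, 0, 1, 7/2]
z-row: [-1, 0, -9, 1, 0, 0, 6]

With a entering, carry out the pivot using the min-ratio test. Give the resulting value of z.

Ratio test on column a — row 1: (3/2)/(1/4) = 6; row 2: 9/(1/2) = 18; row 3: (7/2)/(5/4) = 14/5. Minimum is 14/5 at row 3 (s_3 leaves); pivot element 5/4.
Pivot on row 3; the z-row RHS becomes 6 − (-1)·(14/5) = 44/5.

44/5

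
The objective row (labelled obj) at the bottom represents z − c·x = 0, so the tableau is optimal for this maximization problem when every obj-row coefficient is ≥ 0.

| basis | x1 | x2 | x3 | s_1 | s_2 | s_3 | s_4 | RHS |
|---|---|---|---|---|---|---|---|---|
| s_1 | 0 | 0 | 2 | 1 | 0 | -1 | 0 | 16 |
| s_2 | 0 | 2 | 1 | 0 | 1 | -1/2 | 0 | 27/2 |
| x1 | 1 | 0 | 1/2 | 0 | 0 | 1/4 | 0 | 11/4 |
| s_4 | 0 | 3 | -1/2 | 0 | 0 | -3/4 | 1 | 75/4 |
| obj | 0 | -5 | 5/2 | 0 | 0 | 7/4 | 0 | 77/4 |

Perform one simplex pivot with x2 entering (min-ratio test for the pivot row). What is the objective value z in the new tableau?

Ratio test on column x2 — row 1: entry 0 ≤ 0; row 2: (27/2)/2 = 27/4; row 3: entry 0 ≤ 0; row 4: (75/4)/3 = 25/4. Minimum is 25/4 at row 4 (s_4 leaves); pivot element 3.
Pivot on row 4; the obj-row RHS becomes 77/4 − (-5)·(25/4) = 101/2.

101/2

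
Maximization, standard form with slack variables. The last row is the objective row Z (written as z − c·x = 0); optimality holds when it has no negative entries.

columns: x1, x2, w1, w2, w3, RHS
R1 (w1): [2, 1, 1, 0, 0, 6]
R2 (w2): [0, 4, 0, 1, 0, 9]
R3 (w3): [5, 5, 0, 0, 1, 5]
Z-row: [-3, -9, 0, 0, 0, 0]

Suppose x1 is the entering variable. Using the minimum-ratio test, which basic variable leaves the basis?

w3

Column x1 entries and ratios — w1: 6/2 = 3; w2: 0 ≤ 0, skip; w3: 5/5 = 1.
Smallest ratio is 1 in the row of w3, so w3 leaves.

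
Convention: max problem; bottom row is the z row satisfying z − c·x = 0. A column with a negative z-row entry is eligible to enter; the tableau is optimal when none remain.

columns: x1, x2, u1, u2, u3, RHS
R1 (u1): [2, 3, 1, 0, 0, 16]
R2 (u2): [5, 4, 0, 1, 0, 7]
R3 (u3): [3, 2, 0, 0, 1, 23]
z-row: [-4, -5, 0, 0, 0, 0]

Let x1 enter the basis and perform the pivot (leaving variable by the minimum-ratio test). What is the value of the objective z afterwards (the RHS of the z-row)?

Ratio test on column x1 — row 1: 16/2 = 8; row 2: 7/5 = 7/5; row 3: 23/3 = 23/3. Minimum is 7/5 at row 2 (u2 leaves); pivot element 5.
Pivot on row 2; the z-row RHS becomes 0 − (-4)·(7/5) = 28/5.

28/5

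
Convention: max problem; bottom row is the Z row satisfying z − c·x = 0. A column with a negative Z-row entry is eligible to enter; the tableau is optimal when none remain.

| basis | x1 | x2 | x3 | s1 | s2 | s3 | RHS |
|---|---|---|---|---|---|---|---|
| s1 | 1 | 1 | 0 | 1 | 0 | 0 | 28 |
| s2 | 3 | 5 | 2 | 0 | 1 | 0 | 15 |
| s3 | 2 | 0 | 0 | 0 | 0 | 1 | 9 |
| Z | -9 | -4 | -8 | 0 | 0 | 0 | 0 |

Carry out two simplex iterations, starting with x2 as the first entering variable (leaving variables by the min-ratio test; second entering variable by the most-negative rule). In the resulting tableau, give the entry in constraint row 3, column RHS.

Ratio test on column x2 — row 1: 28/1 = 28; row 2: 15/5 = 3; row 3: entry 0 ≤ 0. Minimum is 3 at row 2 (s2 leaves); pivot element 5.
Divide row 2 by 5; eliminate column x2 from the other rows.
Second iteration: most negative Z-row entry is -33/5 in column x1, so x1 enters.
Ratio test on column x1 — row 1: 25/(2/5) = 125/2; row 2: 3/(3/5) = 5; row 3: 9/2 = 9/2. Minimum is 9/2 at row 3 (s3 leaves); pivot element 2.
Divide row 3 by 2; eliminate column x1 from the other rows.
After both pivots, the entry at constraint row 3, column RHS is 9/2.

9/2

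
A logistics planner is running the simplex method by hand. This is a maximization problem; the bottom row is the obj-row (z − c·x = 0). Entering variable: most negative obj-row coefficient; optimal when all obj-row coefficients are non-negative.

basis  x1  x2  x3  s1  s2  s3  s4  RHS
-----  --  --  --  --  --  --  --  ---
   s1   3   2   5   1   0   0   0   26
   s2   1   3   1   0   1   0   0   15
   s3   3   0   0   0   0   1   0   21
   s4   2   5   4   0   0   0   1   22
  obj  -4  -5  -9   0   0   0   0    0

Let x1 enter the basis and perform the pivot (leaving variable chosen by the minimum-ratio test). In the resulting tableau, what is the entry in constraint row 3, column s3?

1/3

Ratio test on column x1 — row 1: 26/3 = 26/3; row 2: 15/1 = 15; row 3: 21/3 = 7; row 4: 22/2 = 11. Minimum is 7 at row 3 (s3 leaves); pivot element 3.
Divide row 3 by 3; eliminate column x1 from the other rows.
In the new row 3, the s3 entry is the old entry divided by the pivot: 1/3 = 1/3.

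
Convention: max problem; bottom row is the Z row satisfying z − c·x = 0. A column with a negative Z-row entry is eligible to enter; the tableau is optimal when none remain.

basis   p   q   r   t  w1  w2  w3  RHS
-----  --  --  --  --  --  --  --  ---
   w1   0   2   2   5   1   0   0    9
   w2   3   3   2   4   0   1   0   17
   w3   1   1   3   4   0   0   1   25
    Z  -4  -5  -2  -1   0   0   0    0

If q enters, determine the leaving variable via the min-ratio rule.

Column q entries and ratios — w1: 9/2 = 9/2; w2: 17/3 = 17/3; w3: 25/1 = 25.
Smallest ratio is 9/2 in the row of w1, so w1 leaves.

w1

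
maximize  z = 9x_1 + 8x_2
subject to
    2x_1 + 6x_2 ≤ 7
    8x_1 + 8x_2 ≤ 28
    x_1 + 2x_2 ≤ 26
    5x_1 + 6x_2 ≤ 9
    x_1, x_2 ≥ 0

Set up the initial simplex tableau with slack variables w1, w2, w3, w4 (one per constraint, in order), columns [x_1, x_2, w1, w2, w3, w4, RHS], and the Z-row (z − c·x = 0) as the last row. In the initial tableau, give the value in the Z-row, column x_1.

-9

The Z-row carries the negated objective coefficients: the x_1 entry is -9.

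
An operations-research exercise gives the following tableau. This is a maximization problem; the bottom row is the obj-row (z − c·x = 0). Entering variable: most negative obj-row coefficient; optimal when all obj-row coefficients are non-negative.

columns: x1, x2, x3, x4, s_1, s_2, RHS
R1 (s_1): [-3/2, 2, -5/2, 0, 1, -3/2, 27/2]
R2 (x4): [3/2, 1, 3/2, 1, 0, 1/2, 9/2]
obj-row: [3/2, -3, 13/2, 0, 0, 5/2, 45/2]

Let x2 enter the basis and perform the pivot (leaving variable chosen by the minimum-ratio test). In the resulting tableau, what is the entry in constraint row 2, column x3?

Ratio test on column x2 — row 1: (27/2)/2 = 27/4; row 2: (9/2)/1 = 9/2. Minimum is 9/2 at row 2 (x4 leaves); pivot element 1.
Divide row 2 by 1; eliminate column x2 from the other rows.
In the new row 2, the x3 entry is the old entry divided by the pivot: (3/2)/1 = 3/2.

3/2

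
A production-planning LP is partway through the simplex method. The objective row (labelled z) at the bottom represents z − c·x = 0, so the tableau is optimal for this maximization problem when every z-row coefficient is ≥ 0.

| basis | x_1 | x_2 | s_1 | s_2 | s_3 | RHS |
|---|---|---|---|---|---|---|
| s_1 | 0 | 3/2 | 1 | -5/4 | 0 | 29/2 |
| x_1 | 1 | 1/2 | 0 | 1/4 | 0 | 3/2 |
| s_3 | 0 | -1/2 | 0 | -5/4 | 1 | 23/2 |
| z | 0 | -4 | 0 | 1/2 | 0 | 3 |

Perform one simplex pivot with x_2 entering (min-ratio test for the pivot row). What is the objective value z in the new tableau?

15

Ratio test on column x_2 — row 1: (29/2)/(3/2) = 29/3; row 2: (3/2)/(1/2) = 3; row 3: entry -1/2 ≤ 0. Minimum is 3 at row 2 (x_1 leaves); pivot element 1/2.
Pivot on row 2; the z-row RHS becomes 3 − (-4)·3 = 15.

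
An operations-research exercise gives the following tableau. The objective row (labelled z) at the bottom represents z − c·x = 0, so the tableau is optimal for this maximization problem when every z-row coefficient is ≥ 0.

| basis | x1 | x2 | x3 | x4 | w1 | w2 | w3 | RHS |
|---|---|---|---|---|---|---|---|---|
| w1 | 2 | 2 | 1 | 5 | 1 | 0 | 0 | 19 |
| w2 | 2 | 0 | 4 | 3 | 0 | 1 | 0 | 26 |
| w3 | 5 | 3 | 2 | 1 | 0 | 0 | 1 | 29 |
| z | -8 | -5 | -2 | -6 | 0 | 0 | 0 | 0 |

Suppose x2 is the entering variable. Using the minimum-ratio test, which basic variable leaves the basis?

Column x2 entries and ratios — w1: 19/2 = 19/2; w2: 0 ≤ 0, skip; w3: 29/3 = 29/3.
Smallest ratio is 19/2 in the row of w1, so w1 leaves.

w1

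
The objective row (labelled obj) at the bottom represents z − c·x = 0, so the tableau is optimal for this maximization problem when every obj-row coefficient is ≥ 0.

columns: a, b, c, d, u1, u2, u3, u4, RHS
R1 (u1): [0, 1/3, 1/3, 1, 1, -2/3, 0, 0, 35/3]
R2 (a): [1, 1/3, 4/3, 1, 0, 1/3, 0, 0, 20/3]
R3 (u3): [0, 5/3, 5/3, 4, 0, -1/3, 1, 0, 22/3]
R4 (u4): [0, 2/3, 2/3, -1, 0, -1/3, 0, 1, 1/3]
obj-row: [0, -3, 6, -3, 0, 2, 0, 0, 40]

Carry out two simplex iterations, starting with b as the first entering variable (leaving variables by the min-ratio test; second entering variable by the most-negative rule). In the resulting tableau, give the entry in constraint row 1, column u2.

-8/13

Ratio test on column b — row 1: (35/3)/(1/3) = 35; row 2: (20/3)/(1/3) = 20; row 3: (22/3)/(5/3) = 22/5; row 4: (1/3)/(2/3) = 1/2. Minimum is 1/2 at row 4 (u4 leaves); pivot element 2/3.
Divide row 4 by 2/3; eliminate column b from the other rows.
Second iteration: most negative obj-row entry is -15/2 in column d, so d enters.
Ratio test on column d — row 1: (23/2)/(3/2) = 23/3; row 2: (13/2)/(3/2) = 13/3; row 3: (13/2)/(13/2) = 1; row 4: entry -3/2 ≤ 0. Minimum is 1 at row 3 (u3 leaves); pivot element 13/2.
Divide row 3 by 13/2; eliminate column d from the other rows.
After both pivots, the entry at constraint row 1, column u2 is -8/13.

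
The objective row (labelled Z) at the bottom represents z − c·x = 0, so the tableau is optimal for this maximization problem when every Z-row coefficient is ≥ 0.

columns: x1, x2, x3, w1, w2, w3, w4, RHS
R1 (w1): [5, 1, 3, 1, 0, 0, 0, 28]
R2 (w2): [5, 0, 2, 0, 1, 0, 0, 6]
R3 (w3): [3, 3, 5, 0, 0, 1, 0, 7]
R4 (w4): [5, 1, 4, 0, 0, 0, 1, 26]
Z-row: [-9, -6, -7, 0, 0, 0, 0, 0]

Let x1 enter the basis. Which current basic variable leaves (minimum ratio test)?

Column x1 entries and ratios — w1: 28/5 = 28/5; w2: 6/5 = 6/5; w3: 7/3 = 7/3; w4: 26/5 = 26/5.
Smallest ratio is 6/5 in the row of w2, so w2 leaves.

w2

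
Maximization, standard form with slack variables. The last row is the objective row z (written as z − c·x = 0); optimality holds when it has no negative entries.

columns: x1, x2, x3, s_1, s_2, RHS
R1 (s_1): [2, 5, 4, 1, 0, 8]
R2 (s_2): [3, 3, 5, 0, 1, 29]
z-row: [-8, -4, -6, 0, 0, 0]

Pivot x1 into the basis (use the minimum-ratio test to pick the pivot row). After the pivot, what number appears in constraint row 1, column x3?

Ratio test on column x1 — row 1: 8/2 = 4; row 2: 29/3 = 29/3. Minimum is 4 at row 1 (s_1 leaves); pivot element 2.
Divide row 1 by 2; eliminate column x1 from the other rows.
In the new row 1, the x3 entry is the old entry divided by the pivot: 4/2 = 2.

2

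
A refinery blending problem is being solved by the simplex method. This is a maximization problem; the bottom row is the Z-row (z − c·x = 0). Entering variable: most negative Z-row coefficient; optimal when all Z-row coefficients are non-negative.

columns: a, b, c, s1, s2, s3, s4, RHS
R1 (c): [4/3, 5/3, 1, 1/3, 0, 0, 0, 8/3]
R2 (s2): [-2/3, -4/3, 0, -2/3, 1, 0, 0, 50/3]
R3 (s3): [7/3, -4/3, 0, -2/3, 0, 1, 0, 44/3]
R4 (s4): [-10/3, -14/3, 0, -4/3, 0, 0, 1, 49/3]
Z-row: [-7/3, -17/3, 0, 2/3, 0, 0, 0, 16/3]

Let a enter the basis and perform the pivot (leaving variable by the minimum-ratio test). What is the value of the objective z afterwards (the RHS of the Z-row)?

Ratio test on column a — row 1: (8/3)/(4/3) = 2; row 2: entry -2/3 ≤ 0; row 3: (44/3)/(7/3) = 44/7; row 4: entry -10/3 ≤ 0. Minimum is 2 at row 1 (c leaves); pivot element 4/3.
Pivot on row 1; the Z-row RHS becomes 16/3 − (-7/3)·2 = 10.

10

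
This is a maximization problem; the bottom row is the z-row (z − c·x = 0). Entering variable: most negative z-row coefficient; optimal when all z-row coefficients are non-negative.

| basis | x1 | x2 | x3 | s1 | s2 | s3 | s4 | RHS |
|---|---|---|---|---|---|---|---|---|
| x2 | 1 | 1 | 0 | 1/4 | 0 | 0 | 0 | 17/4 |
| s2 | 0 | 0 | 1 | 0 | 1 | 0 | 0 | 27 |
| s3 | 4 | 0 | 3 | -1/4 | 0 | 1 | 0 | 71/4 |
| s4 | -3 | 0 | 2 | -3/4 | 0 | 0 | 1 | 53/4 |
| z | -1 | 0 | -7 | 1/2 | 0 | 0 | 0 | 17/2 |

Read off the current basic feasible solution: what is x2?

17/4

x2 is basic (row 1); its value is the RHS of that row, 17/4.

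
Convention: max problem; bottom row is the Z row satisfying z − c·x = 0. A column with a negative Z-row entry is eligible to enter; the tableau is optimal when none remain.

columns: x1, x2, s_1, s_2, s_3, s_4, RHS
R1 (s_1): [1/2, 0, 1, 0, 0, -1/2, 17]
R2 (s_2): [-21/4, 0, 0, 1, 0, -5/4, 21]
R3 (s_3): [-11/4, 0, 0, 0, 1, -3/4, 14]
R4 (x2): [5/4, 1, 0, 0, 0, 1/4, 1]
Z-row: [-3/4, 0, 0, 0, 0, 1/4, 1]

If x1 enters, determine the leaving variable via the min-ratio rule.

x2

Column x1 entries and ratios — s_1: 17/(1/2) = 34; s_2: -21/4 ≤ 0, skip; s_3: -11/4 ≤ 0, skip; x2: 1/(5/4) = 4/5.
Smallest ratio is 4/5 in the row of x2, so x2 leaves.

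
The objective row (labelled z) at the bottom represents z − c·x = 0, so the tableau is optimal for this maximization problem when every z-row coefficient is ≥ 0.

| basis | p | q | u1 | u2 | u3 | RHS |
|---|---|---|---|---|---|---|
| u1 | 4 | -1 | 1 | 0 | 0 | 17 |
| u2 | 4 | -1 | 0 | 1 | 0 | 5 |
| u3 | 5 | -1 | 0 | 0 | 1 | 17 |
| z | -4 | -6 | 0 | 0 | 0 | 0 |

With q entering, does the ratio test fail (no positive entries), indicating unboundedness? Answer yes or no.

Every constraint-row entry in column q is ≤ 0, so increasing q is unbounded.

yes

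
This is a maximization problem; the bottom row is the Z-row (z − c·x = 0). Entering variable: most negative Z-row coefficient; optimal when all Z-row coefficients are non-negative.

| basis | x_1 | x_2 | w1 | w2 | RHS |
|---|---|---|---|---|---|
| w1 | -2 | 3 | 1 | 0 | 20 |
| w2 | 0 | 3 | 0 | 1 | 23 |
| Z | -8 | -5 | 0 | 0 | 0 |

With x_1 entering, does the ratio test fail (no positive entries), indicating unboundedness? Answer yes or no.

Every constraint-row entry in column x_1 is ≤ 0, so increasing x_1 is unbounded.

yes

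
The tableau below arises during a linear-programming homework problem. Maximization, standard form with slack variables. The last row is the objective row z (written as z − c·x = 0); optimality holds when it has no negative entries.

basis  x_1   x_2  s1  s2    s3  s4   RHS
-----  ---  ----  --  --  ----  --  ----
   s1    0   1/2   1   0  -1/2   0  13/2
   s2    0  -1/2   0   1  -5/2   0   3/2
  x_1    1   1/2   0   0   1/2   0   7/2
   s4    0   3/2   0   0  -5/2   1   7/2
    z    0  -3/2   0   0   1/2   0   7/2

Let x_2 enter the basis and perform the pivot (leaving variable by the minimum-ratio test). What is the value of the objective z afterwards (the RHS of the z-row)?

7

Ratio test on column x_2 — row 1: (13/2)/(1/2) = 13; row 2: entry -1/2 ≤ 0; row 3: (7/2)/(1/2) = 7; row 4: (7/2)/(3/2) = 7/3. Minimum is 7/3 at row 4 (s4 leaves); pivot element 3/2.
Pivot on row 4; the z-row RHS becomes 7/2 − (-3/2)·(7/3) = 7.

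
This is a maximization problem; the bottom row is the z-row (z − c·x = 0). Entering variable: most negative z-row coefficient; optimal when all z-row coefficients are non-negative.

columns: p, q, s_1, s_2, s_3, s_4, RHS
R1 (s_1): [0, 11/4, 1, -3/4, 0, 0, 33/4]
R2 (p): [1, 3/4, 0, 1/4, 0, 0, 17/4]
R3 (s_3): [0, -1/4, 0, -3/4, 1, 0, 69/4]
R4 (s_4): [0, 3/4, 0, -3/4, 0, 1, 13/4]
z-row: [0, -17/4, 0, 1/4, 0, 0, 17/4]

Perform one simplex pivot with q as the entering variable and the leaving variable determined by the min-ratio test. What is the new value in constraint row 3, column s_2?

-9/11

Ratio test on column q — row 1: (33/4)/(11/4) = 3; row 2: (17/4)/(3/4) = 17/3; row 3: entry -1/4 ≤ 0; row 4: (13/4)/(3/4) = 13/3. Minimum is 3 at row 1 (s_1 leaves); pivot element 11/4.
Divide row 1 by 11/4; eliminate column q from the other rows.
Row 3 update in column s_2: -3/4 − (-1/4)·(-3/11) = -9/11.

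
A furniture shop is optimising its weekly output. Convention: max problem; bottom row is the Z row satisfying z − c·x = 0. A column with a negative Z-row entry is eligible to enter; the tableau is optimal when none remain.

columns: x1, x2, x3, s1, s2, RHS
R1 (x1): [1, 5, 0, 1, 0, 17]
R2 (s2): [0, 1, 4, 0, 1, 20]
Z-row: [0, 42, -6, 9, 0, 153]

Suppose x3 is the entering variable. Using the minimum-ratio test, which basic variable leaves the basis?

Column x3 entries and ratios — x1: 0 ≤ 0, skip; s2: 20/4 = 5.
Smallest ratio is 5 in the row of s2, so s2 leaves.

s2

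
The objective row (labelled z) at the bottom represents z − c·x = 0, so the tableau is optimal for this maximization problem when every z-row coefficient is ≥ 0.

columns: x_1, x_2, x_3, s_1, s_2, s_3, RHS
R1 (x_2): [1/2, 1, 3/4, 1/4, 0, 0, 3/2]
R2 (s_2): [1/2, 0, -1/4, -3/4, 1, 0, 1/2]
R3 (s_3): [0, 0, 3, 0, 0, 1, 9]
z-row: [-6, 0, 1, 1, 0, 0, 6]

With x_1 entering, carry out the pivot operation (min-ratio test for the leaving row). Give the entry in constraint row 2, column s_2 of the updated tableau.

Ratio test on column x_1 — row 1: (3/2)/(1/2) = 3; row 2: (1/2)/(1/2) = 1; row 3: entry 0 ≤ 0. Minimum is 1 at row 2 (s_2 leaves); pivot element 1/2.
Divide row 2 by 1/2; eliminate column x_1 from the other rows.
In the new row 2, the s_2 entry is the old entry divided by the pivot: 1/(1/2) = 2.

2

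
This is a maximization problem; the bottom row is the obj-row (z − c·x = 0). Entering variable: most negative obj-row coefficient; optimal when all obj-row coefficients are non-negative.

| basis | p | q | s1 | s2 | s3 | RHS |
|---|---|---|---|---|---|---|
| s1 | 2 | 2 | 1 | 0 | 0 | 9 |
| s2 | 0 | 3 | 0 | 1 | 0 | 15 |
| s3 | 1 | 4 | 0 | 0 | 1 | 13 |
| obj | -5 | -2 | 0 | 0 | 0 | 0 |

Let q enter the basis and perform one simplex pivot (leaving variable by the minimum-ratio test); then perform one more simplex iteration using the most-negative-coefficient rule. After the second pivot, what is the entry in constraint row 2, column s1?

1/2

Ratio test on column q — row 1: 9/2 = 9/2; row 2: 15/3 = 5; row 3: 13/4 = 13/4. Minimum is 13/4 at row 3 (s3 leaves); pivot element 4.
Divide row 3 by 4; eliminate column q from the other rows.
Second iteration: most negative obj-row entry is -9/2 in column p, so p enters.
Ratio test on column p — row 1: (5/2)/(3/2) = 5/3; row 2: entry -3/4 ≤ 0; row 3: (13/4)/(1/4) = 13. Minimum is 5/3 at row 1 (s1 leaves); pivot element 3/2.
Divide row 1 by 3/2; eliminate column p from the other rows.
After both pivots, the entry at constraint row 2, column s1 is 1/2.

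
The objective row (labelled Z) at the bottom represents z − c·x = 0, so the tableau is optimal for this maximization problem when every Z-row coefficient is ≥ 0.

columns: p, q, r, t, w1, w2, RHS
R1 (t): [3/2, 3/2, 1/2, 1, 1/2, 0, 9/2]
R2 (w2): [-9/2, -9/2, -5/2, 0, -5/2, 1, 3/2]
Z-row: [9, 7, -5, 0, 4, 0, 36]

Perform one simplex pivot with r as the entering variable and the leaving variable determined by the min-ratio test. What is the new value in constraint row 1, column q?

Ratio test on column r — row 1: (9/2)/(1/2) = 9; row 2: entry -5/2 ≤ 0. Minimum is 9 at row 1 (t leaves); pivot element 1/2.
Divide row 1 by 1/2; eliminate column r from the other rows.
In the new row 1, the q entry is the old entry divided by the pivot: (3/2)/(1/2) = 3.

3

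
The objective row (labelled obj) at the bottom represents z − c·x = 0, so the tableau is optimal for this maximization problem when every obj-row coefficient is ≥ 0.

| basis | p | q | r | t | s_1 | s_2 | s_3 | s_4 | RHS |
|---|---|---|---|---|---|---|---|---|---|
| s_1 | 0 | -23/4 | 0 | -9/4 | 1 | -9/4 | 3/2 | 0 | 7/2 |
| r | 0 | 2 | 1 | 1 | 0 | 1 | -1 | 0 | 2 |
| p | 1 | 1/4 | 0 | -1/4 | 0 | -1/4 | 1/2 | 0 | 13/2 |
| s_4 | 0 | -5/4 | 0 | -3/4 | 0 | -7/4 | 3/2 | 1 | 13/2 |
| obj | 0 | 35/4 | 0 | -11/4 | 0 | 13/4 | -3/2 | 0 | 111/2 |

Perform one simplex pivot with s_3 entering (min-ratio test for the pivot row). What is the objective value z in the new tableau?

59

Ratio test on column s_3 — row 1: (7/2)/(3/2) = 7/3; row 2: entry -1 ≤ 0; row 3: (13/2)/(1/2) = 13; row 4: (13/2)/(3/2) = 13/3. Minimum is 7/3 at row 1 (s_1 leaves); pivot element 3/2.
Pivot on row 1; the obj-row RHS becomes 111/2 − (-3/2)·(7/3) = 59.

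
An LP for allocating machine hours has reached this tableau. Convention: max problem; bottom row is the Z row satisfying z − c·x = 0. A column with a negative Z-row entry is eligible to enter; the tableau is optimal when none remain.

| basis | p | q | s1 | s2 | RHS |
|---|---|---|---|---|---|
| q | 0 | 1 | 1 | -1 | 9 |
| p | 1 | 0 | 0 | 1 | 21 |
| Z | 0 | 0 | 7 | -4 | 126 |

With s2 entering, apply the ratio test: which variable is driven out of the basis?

p

Column s2 entries and ratios — q: -1 ≤ 0, skip; p: 21/1 = 21.
Smallest ratio is 21 in the row of p, so p leaves.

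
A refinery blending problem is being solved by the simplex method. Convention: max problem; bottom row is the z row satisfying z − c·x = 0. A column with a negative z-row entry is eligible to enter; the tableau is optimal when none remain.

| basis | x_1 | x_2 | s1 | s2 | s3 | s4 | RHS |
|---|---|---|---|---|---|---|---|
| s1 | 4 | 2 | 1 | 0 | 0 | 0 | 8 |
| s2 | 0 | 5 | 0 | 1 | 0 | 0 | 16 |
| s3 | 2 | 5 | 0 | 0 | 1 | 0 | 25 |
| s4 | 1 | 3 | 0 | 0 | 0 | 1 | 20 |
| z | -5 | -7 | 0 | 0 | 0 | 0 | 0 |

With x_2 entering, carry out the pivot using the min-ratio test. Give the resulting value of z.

Ratio test on column x_2 — row 1: 8/2 = 4; row 2: 16/5 = 16/5; row 3: 25/5 = 5; row 4: 20/3 = 20/3. Minimum is 16/5 at row 2 (s2 leaves); pivot element 5.
Pivot on row 2; the z-row RHS becomes 0 − (-7)·(16/5) = 112/5.

112/5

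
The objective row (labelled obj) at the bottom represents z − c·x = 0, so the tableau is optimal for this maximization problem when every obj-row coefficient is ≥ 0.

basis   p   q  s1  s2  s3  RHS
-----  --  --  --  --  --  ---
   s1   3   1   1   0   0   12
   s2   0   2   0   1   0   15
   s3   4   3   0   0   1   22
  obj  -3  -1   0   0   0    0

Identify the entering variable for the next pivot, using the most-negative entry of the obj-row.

Negative obj-row entries: p: -3, q: -1.
The most negative is -3 in column p, so p enters.

p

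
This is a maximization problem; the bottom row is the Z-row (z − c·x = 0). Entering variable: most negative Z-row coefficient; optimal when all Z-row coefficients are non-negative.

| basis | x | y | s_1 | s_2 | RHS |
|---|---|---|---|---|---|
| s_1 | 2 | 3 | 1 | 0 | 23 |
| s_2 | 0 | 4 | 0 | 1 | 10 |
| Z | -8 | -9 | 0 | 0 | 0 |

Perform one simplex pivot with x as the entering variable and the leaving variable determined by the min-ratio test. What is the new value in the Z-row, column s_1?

4

Ratio test on column x — row 1: 23/2 = 23/2; row 2: entry 0 ≤ 0. Minimum is 23/2 at row 1 (s_1 leaves); pivot element 2.
Divide row 1 by 2; eliminate column x from the other rows.
Z-row update in column s_1: 0 − (-8)·(1/2) = 4.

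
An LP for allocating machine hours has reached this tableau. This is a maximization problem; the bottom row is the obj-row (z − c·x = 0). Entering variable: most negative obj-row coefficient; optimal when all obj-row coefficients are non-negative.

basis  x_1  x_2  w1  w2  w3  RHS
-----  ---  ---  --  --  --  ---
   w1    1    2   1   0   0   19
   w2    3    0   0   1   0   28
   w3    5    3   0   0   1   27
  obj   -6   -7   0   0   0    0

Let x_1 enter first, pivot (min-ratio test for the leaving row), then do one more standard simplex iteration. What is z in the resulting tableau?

63

Ratio test on column x_1 — row 1: 19/1 = 19; row 2: 28/3 = 28/3; row 3: 27/5 = 27/5. Minimum is 27/5 at row 3 (w3 leaves); pivot element 5.
Pivot on row 3; the obj-row RHS becomes 0 − (-6)·(27/5) = 162/5.
Next entering variable (most negative obj-row entry -17/5): x_2.
Ratio test on column x_2 — row 1: (68/5)/(7/5) = 68/7; row 2: entry -9/5 ≤ 0; row 3: (27/5)/(3/5) = 9. Minimum is 9 at row 3 (x_1 leaves); pivot element 3/5.
After the second pivot the obj-row RHS is 162/5 − (-17/5)·9 = 63.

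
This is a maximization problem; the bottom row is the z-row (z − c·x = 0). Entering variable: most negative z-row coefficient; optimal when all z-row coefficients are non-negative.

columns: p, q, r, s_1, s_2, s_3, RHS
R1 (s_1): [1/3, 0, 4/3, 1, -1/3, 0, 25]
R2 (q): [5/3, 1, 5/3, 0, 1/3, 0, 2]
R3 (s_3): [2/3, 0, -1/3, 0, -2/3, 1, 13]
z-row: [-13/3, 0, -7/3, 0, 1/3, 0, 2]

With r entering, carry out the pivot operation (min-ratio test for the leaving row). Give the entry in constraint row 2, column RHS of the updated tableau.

6/5

Ratio test on column r — row 1: 25/(4/3) = 75/4; row 2: 2/(5/3) = 6/5; row 3: entry -1/3 ≤ 0. Minimum is 6/5 at row 2 (q leaves); pivot element 5/3.
Divide row 2 by 5/3; eliminate column r from the other rows.
In the new row 2, the RHS entry is the old entry divided by the pivot: 2/(5/3) = 6/5.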